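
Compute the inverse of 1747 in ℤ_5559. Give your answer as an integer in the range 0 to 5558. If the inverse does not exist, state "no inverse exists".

1381

Extended Euclidean algorithm:
5559 = 3·1747 + 318
1747 = 5·318 + 157
318 = 2·157 + 4
157 = 39·4 + 1
4 = 4·1 + 0
Since gcd(1747, 5559) = 1, back-substitute to write 1 as a combination:
1 = 157 − 39·4
1 = −39·318 + 79·157
1 = 79·1747 − 434·318
1 = −434·5559 + 1381·1747
So 1747·1381 ≡ 1 (mod 5559).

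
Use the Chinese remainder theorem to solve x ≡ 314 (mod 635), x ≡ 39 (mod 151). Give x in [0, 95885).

93659

Write x = 314 + 635·k. Then 635·k ≡ 39 − 314 ≡ 27 (mod 151).
Need 635⁻¹ mod 151. Extended Euclid on (151, 31):
151 = 4*31 + 27
31 = 1*27 + 4
27 = 6*4 + 3
4 = 1*3 + 1
3 = 3*1 + 0
Back-substitute:
1 = 4 − 3
1 = −27 + 7·4
1 = 7·31 − 8·27
1 = −8·151 + 39·31
635⁻¹ ≡ 39 (mod 151), so k ≡ 39·27 ≡ 147 (mod 151).
x = 314 + 635·147 = 93659.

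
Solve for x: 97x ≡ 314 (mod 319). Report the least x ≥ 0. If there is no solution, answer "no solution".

First find gcd(97, 319):
319 = 3×97 + 28
97 = 3×28 + 13
28 = 2×13 + 2
13 = 6×2 + 1
2 = 2×1 + 0
gcd = 1, so a unique solution mod 319 exists.
Back-substitute for the Bézout coefficients:
1 = 13 − 6·2
1 = −6·28 + 13·13
1 = 13·97 − 45·28
1 = −45·319 + 148·97
So 97·(148) ≡ 1 (mod 319), giving 97⁻¹ ≡ 148.
x ≡ 97⁻¹·314 ≡ 148·314 ≡ 217 (mod 319).

217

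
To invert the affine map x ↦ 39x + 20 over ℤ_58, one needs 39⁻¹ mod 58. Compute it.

gcd(58, 39) by repeated division:
58 = 1×39 + 19
39 = 2×19 + 1
19 = 19×1 + 0
Since gcd(39, 58) = 1, back-substitute to write 1 as a combination:
1 = 39 − 2·19
1 = −2·58 + 3·39
So 39·3 ≡ 1 (mod 58).

3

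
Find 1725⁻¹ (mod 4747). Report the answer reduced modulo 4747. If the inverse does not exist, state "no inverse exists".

gcd(4747, 1725) by repeated division:
4747 = 2×1725 + 1297
1725 = 1×1297 + 428
1297 = 3×428 + 13
428 = 32×13 + 12
13 = 1×12 + 1
12 = 12×1 + 0
The gcd is 1. Working backward:
1 = 13 − 12
1 = −428 + 33·13
1 = 33·1297 − 100·428
1 = −100·1725 + 133·1297
1 = 133·4747 − 366·1725
So 1725·(-366) ≡ 1 (mod 4747), and -366 ≡ 4381 (mod 4747).

4381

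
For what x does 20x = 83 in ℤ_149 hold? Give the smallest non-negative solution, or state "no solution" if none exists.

101

First find gcd(20, 149):
149 = 7*20 + 9
20 = 2*9 + 2
9 = 4*2 + 1
2 = 2*1 + 0
gcd = 1, so a unique solution mod 149 exists.
Back-substitute for the Bézout coefficients:
1 = 9 − 4·2
1 = −4·20 + 9·9
1 = 9·149 − 67·20
So 20·(-67) ≡ 1 (mod 149), giving 20⁻¹ ≡ 82.
x ≡ 20⁻¹·83 ≡ 82·83 ≡ 101 (mod 149).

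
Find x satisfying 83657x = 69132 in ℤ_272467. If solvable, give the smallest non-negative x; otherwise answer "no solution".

First find gcd(83657, 272467):
272467 = 3×83657 + 21496
83657 = 3×21496 + 19169
21496 = 1×19169 + 2327
19169 = 8×2327 + 553
2327 = 4×553 + 115
553 = 4×115 + 93
115 = 1×93 + 22
93 = 4×22 + 5
22 = 4×5 + 2
5 = 2×2 + 1
2 = 2×1 + 0
gcd = 1, so a unique solution mod 272467 exists.
Back-substitute for the Bézout coefficients:
1 = 5 − 2·2
1 = −2·22 + 9·5
1 = 9·93 − 38·22
1 = −38·115 + 47·93
1 = 47·553 − 226·115
1 = −226·2327 + 951·553
1 = 951·19169 − 7834·2327
1 = −7834·21496 + 8785·19169
1 = 8785·83657 − 34189·21496
1 = −34189·272467 + 111352·83657
So 83657·(111352) ≡ 1 (mod 272467), giving 83657⁻¹ ≡ 111352.
x ≡ 83657⁻¹·69132 ≡ 111352·69132 ≡ 248780 (mod 272467).

248780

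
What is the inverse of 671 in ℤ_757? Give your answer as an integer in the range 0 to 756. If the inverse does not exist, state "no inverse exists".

gcd(757, 671) by repeated division:
757 = 1·671 + 86
671 = 7·86 + 69
86 = 1·69 + 17
69 = 4·17 + 1
17 = 17·1 + 0
The gcd is 1. Working backward:
1 = 69 − 4·17
1 = −4·86 + 5·69
1 = 5·671 − 39·86
1 = −39·757 + 44·671
So 671·44 ≡ 1 (mod 757).

44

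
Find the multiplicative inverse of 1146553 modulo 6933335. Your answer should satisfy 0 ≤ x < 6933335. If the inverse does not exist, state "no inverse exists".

Apply the Euclidean algorithm to 6933335 and 1146553:
6933335 = 6×1146553 + 54017
1146553 = 21×54017 + 12196
54017 = 4×12196 + 5233
12196 = 2×5233 + 1730
5233 = 3×1730 + 43
1730 = 40×43 + 10
43 = 4×10 + 3
10 = 3×3 + 1
3 = 3×1 + 0
gcd = 1, so the inverse exists. Back-substitute:
1 = 10 − 3·3
1 = −3·43 + 13·10
1 = 13·1730 − 523·43
1 = −523·5233 + 1582·1730
1 = 1582·12196 − 3687·5233
1 = −3687·54017 + 16330·12196
1 = 16330·1146553 − 346617·54017
1 = −346617·6933335 + 2096032·1146553
So 1146553·2096032 ≡ 1 (mod 6933335).

2096032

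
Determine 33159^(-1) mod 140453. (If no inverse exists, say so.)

97151

Run Euclid on (140453, 33159):
140453 = 4·33159 + 7817
33159 = 4·7817 + 1891
7817 = 4·1891 + 253
1891 = 7·253 + 120
253 = 2·120 + 13
120 = 9·13 + 3
13 = 4·3 + 1
3 = 3·1 + 0
Since gcd(33159, 140453) = 1, back-substitute to write 1 as a combination:
1 = 13 − 4·3
1 = −4·120 + 37·13
1 = 37·253 − 78·120
1 = −78·1891 + 583·253
1 = 583·7817 − 2410·1891
1 = −2410·33159 + 10223·7817
1 = 10223·140453 − 43302·33159
Hence 33159⁻¹ ≡ -43302 ≡ 97151 (mod 140453).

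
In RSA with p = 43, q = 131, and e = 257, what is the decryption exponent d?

φ(n) = (p−1)(q−1) = 42·130 = 5460.
Need d with 257·d ≡ 1 (mod 5460). Apply the extended Euclidean algorithm:
5460 = 21·257 + 63
257 = 4·63 + 5
63 = 12·5 + 3
5 = 1·3 + 2
3 = 1·2 + 1
2 = 2·1 + 0
Back-substitute:
1 = 3 − 2
1 = −5 + 2·3
1 = 2·63 − 25·5
1 = −25·257 + 102·63
1 = 102·5460 − 2167·257
So 257·(-2167) ≡ 1 (mod 5460), hence d ≡ -2167 ≡ 3293 (mod 5460).

3293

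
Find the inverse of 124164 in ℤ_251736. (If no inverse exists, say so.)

Compute gcd(124164, 251736):
251736 = 2×124164 + 3408
124164 = 36×3408 + 1476
3408 = 2×1476 + 456
1476 = 3×456 + 108
456 = 4×108 + 24
108 = 4×24 + 12
24 = 2×12 + 0
gcd(124164, 251736) = 12 ≠ 1, so 124164 has no multiplicative inverse modulo 251736.

no inverse exists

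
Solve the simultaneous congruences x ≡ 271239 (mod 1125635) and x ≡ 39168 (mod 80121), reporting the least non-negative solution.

52956895449

Write x = 271239 + 1125635·k. Then 1125635·k ≡ 39168 − 271239 ≡ 8292 (mod 80121).
Need 1125635⁻¹ mod 80121. Extended Euclid on (80121, 3941):
80121 = 20×3941 + 1301
3941 = 3×1301 + 38
1301 = 34×38 + 9
38 = 4×9 + 2
9 = 4×2 + 1
2 = 2×1 + 0
Back-substitute:
1 = 9 − 4·2
1 = −4·38 + 17·9
1 = 17·1301 − 582·38
1 = −582·3941 + 1763·1301
1 = 1763·80121 − 35842·3941
1125635⁻¹ ≡ 44279 (mod 80121), so k ≡ 44279·8292 ≡ 47046 (mod 80121).
x = 271239 + 1125635·47046 = 52956895449.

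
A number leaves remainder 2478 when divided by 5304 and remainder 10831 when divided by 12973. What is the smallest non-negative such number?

4823814

Write x = 2478 + 5304·k. Then 5304·k ≡ 10831 − 2478 ≡ 8353 (mod 12973).
Need 5304⁻¹ mod 12973. Extended Euclid on (12973, 5304):
12973 = 2*5304 + 2365
5304 = 2*2365 + 574
2365 = 4*574 + 69
574 = 8*69 + 22
69 = 3*22 + 3
22 = 7*3 + 1
3 = 3*1 + 0
Back-substitute:
1 = 22 − 7·3
1 = −7·69 + 22·22
1 = 22·574 − 183·69
1 = −183·2365 + 754·574
1 = 754·5304 − 1691·2365
1 = −1691·12973 + 4136·5304
5304⁻¹ ≡ 4136 (mod 12973), so k ≡ 4136·8353 ≡ 909 (mod 12973).
x = 2478 + 5304·909 = 4823814.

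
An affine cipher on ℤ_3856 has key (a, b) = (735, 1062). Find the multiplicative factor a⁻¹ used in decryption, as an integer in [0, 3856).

gcd(3856, 735) by repeated division:
3856 = 5*735 + 181
735 = 4*181 + 11
181 = 16*11 + 5
11 = 2*5 + 1
5 = 5*1 + 0
Since gcd(735, 3856) = 1, back-substitute to write 1 as a combination:
1 = 11 − 2·5
1 = −2·181 + 33·11
1 = 33·735 − 134·181
1 = −134·3856 + 703·735
So 735·703 ≡ 1 (mod 3856).

703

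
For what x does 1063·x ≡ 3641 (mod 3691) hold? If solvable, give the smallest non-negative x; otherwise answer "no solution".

First find gcd(1063, 3691):
3691 = 3·1063 + 502
1063 = 2·502 + 59
502 = 8·59 + 30
59 = 1·30 + 29
30 = 1·29 + 1
29 = 29·1 + 0
gcd = 1, so a unique solution mod 3691 exists.
Back-substitute for the Bézout coefficients:
1 = 30 − 29
1 = −59 + 2·30
1 = 2·502 − 17·59
1 = −17·1063 + 36·502
1 = 36·3691 − 125·1063
So 1063·(-125) ≡ 1 (mod 3691), giving 1063⁻¹ ≡ 3566.
x ≡ 1063⁻¹·3641 ≡ 3566·3641 ≡ 2559 (mod 3691).

2559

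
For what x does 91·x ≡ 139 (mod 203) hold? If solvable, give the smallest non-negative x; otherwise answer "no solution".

no solution

gcd(91, 203):
203 = 2×91 + 21
91 = 4×21 + 7
21 = 3×7 + 0
gcd = 7, but 7 ∤ 139, so the congruence has no solution.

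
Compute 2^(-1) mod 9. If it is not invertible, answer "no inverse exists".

5

Extended Euclidean algorithm:
9 = 4×2 + 1
2 = 2×1 + 0
gcd = 1, so the inverse exists. Back-substitute:
1 = 9 − 4·2
Thus 2·(-4) ≡ 1 (mod 9); reducing, -4 mod 9 = 5.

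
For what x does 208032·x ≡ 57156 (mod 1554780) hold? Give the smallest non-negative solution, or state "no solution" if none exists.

21293

First find gcd(208032, 1554780):
1554780 = 7*208032 + 98556
208032 = 2*98556 + 10920
98556 = 9*10920 + 276
10920 = 39*276 + 156
276 = 1*156 + 120
156 = 1*120 + 36
120 = 3*36 + 12
36 = 3*12 + 0
gcd = 12 and 12 | 57156, so solutions exist. Divide through by 12: 17336x ≡ 4763 (mod 129565).
Now find 17336⁻¹ mod 129565:
129565 = 7*17336 + 8213
17336 = 2*8213 + 910
8213 = 9*910 + 23
910 = 39*23 + 13
23 = 1*13 + 10
13 = 1*10 + 3
10 = 3*3 + 1
3 = 3*1 + 0
Back-substitute:
1 = 10 − 3·3
1 = −3·13 + 4·10
1 = 4·23 − 7·13
1 = −7·910 + 277·23
1 = 277·8213 − 2500·910
1 = −2500·17336 + 5277·8213
1 = 5277·129565 − 39439·17336
So 17336·(-39439) ≡ 1 (mod 129565), i.e. 17336⁻¹ ≡ 90126.
Then x ≡ 90126·4763 ≡ 21293 (mod 129565); the smallest non-negative solution is x = 21293.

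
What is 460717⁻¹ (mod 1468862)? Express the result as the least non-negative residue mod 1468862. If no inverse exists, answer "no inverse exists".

Run Euclid on (1468862, 460717):
1468862 = 3×460717 + 86711
460717 = 5×86711 + 27162
86711 = 3×27162 + 5225
27162 = 5×5225 + 1037
5225 = 5×1037 + 40
1037 = 25×40 + 37
40 = 1×37 + 3
37 = 12×3 + 1
3 = 3×1 + 0
Since gcd(460717, 1468862) = 1, back-substitute to write 1 as a combination:
1 = 37 − 12·3
1 = −12·40 + 13·37
1 = 13·1037 − 337·40
1 = −337·5225 + 1698·1037
1 = 1698·27162 − 8827·5225
1 = −8827·86711 + 28179·27162
1 = 28179·460717 − 149722·86711
1 = −149722·1468862 + 477345·460717
So 460717·477345 ≡ 1 (mod 1468862).

477345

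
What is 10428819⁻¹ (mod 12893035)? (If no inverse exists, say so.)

Extended Euclidean algorithm:
12893035 = 1×10428819 + 2464216
10428819 = 4×2464216 + 571955
2464216 = 4×571955 + 176396
571955 = 3×176396 + 42767
176396 = 4×42767 + 5328
42767 = 8×5328 + 143
5328 = 37×143 + 37
143 = 3×37 + 32
37 = 1×32 + 5
32 = 6×5 + 2
5 = 2×2 + 1
2 = 2×1 + 0
Since gcd(10428819, 12893035) = 1, back-substitute to write 1 as a combination:
1 = 5 − 2·2
1 = −2·32 + 13·5
1 = 13·37 − 15·32
1 = −15·143 + 58·37
1 = 58·5328 − 2161·143
1 = −2161·42767 + 17346·5328
1 = 17346·176396 − 71545·42767
1 = −71545·571955 + 231981·176396
1 = 231981·2464216 − 999469·571955
1 = −999469·10428819 + 4229857·2464216
1 = 4229857·12893035 − 5229326·10428819
Thus 10428819·(-5229326) ≡ 1 (mod 12893035); reducing, -5229326 mod 12893035 = 7663709.

7663709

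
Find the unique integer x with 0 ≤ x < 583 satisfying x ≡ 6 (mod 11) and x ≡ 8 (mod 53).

61

Write x = 6 + 11·k. Then 11·k ≡ 8 − 6 ≡ 2 (mod 53).
Need 11⁻¹ mod 53. Extended Euclid on (53, 11):
53 = 4×11 + 9
11 = 1×9 + 2
9 = 4×2 + 1
2 = 2×1 + 0
Back-substitute:
1 = 9 − 4·2
1 = −4·11 + 5·9
1 = 5·53 − 24·11
11⁻¹ ≡ 29 (mod 53), so k ≡ 29·2 ≡ 5 (mod 53).
x = 6 + 11·5 = 61.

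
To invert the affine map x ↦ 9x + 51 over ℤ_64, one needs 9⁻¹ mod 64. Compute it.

Run Euclid on (64, 9):
64 = 7×9 + 1
9 = 9×1 + 0
gcd = 1, so the inverse exists. Back-substitute:
1 = 64 − 7·9
Thus 9·(-7) ≡ 1 (mod 64); reducing, -7 mod 64 = 57.

57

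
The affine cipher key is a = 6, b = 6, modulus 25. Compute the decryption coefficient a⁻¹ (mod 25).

21

gcd(25, 6) by repeated division:
25 = 4×6 + 1
6 = 6×1 + 0
gcd = 1, so the inverse exists. Back-substitute:
1 = 25 − 4·6
So 6·(-4) ≡ 1 (mod 25), and -4 ≡ 21 (mod 25).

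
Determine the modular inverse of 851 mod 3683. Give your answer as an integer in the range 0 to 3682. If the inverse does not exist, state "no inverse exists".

Run Euclid on (3683, 851):
3683 = 4*851 + 279
851 = 3*279 + 14
279 = 19*14 + 13
14 = 1*13 + 1
13 = 13*1 + 0
Since gcd(851, 3683) = 1, back-substitute to write 1 as a combination:
1 = 14 − 13
1 = −279 + 20·14
1 = 20·851 − 61·279
1 = −61·3683 + 264·851
So 851·264 ≡ 1 (mod 3683).

264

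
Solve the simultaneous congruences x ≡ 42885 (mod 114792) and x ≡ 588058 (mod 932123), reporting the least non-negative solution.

28725822549

Write x = 42885 + 114792·k. Then 114792·k ≡ 588058 − 42885 ≡ 545173 (mod 932123).
Need 114792⁻¹ mod 932123. Extended Euclid on (932123, 114792):
932123 = 8·114792 + 13787
114792 = 8·13787 + 4496
13787 = 3·4496 + 299
4496 = 15·299 + 11
299 = 27·11 + 2
11 = 5·2 + 1
2 = 2·1 + 0
Back-substitute:
1 = 11 − 5·2
1 = −5·299 + 136·11
1 = 136·4496 − 2045·299
1 = −2045·13787 + 6271·4496
1 = 6271·114792 − 52213·13787
1 = −52213·932123 + 423975·114792
114792⁻¹ ≡ 423975 (mod 932123), so k ≡ 423975·545173 ≡ 250242 (mod 932123).
x = 42885 + 114792·250242 = 28725822549.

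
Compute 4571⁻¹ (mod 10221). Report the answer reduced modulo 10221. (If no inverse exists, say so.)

gcd(10221, 4571) by repeated division:
10221 = 2*4571 + 1079
4571 = 4*1079 + 255
1079 = 4*255 + 59
255 = 4*59 + 19
59 = 3*19 + 2
19 = 9*2 + 1
2 = 2*1 + 0
The gcd is 1. Working backward:
1 = 19 − 9·2
1 = −9·59 + 28·19
1 = 28·255 − 121·59
1 = −121·1079 + 512·255
1 = 512·4571 − 2169·1079
1 = −2169·10221 + 4850·4571
So 4571·4850 ≡ 1 (mod 10221).

4850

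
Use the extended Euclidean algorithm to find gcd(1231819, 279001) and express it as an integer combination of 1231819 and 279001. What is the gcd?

1

Repeated division:
1231819 = 4*279001 + 115815
279001 = 2*115815 + 47371
115815 = 2*47371 + 21073
47371 = 2*21073 + 5225
21073 = 4*5225 + 173
5225 = 30*173 + 35
173 = 4*35 + 33
35 = 1*33 + 2
33 = 16*2 + 1
2 = 2*1 + 0
gcd(1231819, 279001) = 1.
Working backward:
1 = 33 − 16·2
1 = −16·35 + 17·33
1 = 17·173 − 84·35
1 = −84·5225 + 2537·173
1 = 2537·21073 − 10232·5225
1 = −10232·47371 + 23001·21073
1 = 23001·115815 − 56234·47371
1 = −56234·279001 + 135469·115815
1 = 135469·1231819 − 598110·279001
So 1 = (135469)·1231819 + (-598110)·279001.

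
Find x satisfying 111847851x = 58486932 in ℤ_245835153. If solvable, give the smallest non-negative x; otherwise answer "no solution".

3713952

First find gcd(111847851, 245835153):
245835153 = 2·111847851 + 22139451
111847851 = 5·22139451 + 1150596
22139451 = 19·1150596 + 278127
1150596 = 4·278127 + 38088
278127 = 7·38088 + 11511
38088 = 3·11511 + 3555
11511 = 3·3555 + 846
3555 = 4·846 + 171
846 = 4·171 + 162
171 = 1·162 + 9
162 = 18·9 + 0
gcd = 9 and 9 | 58486932, so solutions exist. Divide through by 9: 12427539x ≡ 6498548 (mod 27315017).
Now find 12427539⁻¹ mod 27315017:
27315017 = 2*12427539 + 2459939
12427539 = 5*2459939 + 127844
2459939 = 19*127844 + 30903
127844 = 4*30903 + 4232
30903 = 7*4232 + 1279
4232 = 3*1279 + 395
1279 = 3*395 + 94
395 = 4*94 + 19
94 = 4*19 + 18
19 = 1*18 + 1
18 = 18*1 + 0
Back-substitute:
1 = 19 − 18
1 = −94 + 5·19
1 = 5·395 − 21·94
1 = −21·1279 + 68·395
1 = 68·4232 − 225·1279
1 = −225·30903 + 1643·4232
1 = 1643·127844 − 6797·30903
1 = −6797·2459939 + 130786·127844
1 = 130786·12427539 − 660727·2459939
1 = −660727·27315017 + 1452240·12427539
So 12427539⁻¹ ≡ 1452240 (mod 27315017).
Then x ≡ 1452240·6498548 ≡ 3713952 (mod 27315017); the smallest non-negative solution is x = 3713952.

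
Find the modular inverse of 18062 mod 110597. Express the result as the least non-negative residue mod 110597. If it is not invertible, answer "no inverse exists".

gcd(110597, 18062) by repeated division:
110597 = 6*18062 + 2225
18062 = 8*2225 + 262
2225 = 8*262 + 129
262 = 2*129 + 4
129 = 32*4 + 1
4 = 4*1 + 0
The gcd is 1. Working backward:
1 = 129 − 32·4
1 = −32·262 + 65·129
1 = 65·2225 − 552·262
1 = −552·18062 + 4481·2225
1 = 4481·110597 − 27438·18062
So 18062·(-27438) ≡ 1 (mod 110597), and -27438 ≡ 83159 (mod 110597).

83159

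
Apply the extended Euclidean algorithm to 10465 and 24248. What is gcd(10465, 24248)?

Apply Euclid's algorithm to 24248 and 10465:
24248 = 2·10465 + 3318
10465 = 3·3318 + 511
3318 = 6·511 + 252
511 = 2·252 + 7
252 = 36·7 + 0
gcd(10465, 24248) = 7.
Working backward:
7 = 511 − 2·252
7 = −2·3318 + 13·511
7 = 13·10465 − 41·3318
7 = −41·24248 + 95·10465
So 7 = (-41)·24248 + (95)·10465.

7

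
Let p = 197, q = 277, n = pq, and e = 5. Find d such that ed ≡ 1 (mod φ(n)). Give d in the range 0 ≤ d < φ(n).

43277

φ(n) = (p−1)(q−1) = 196·276 = 54096.
Need d with 5·d ≡ 1 (mod 54096). Apply the extended Euclidean algorithm:
54096 = 10819×5 + 1
5 = 5×1 + 0
Back-substitute:
1 = 54096 − 10819·5
So 5·(-10819) ≡ 1 (mod 54096), hence d ≡ -10819 ≡ 43277 (mod 54096).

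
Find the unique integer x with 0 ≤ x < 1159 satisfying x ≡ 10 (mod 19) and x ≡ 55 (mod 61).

Write x = 10 + 19·k. Then 19·k ≡ 55 − 10 ≡ 45 (mod 61).
Need 19⁻¹ mod 61. Extended Euclid on (61, 19):
61 = 3×19 + 4
19 = 4×4 + 3
4 = 1×3 + 1
3 = 3×1 + 0
Back-substitute:
1 = 4 − 3
1 = −19 + 5·4
1 = 5·61 − 16·19
19⁻¹ ≡ 45 (mod 61), so k ≡ 45·45 ≡ 12 (mod 61).
x = 10 + 19·12 = 238.

238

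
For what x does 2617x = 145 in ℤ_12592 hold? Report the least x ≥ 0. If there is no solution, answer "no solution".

3705

First find gcd(2617, 12592):
12592 = 4*2617 + 2124
2617 = 1*2124 + 493
2124 = 4*493 + 152
493 = 3*152 + 37
152 = 4*37 + 4
37 = 9*4 + 1
4 = 4*1 + 0
gcd = 1, so a unique solution mod 12592 exists.
Back-substitute for the Bézout coefficients:
1 = 37 − 9·4
1 = −9·152 + 37·37
1 = 37·493 − 120·152
1 = −120·2124 + 517·493
1 = 517·2617 − 637·2124
1 = −637·12592 + 3065·2617
So 2617·(3065) ≡ 1 (mod 12592), giving 2617⁻¹ ≡ 3065.
x ≡ 2617⁻¹·145 ≡ 3065·145 ≡ 3705 (mod 12592).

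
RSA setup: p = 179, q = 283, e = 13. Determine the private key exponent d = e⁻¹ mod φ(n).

φ(n) = (p−1)(q−1) = 178·282 = 50196.
Need d with 13·d ≡ 1 (mod 50196). Apply the extended Euclidean algorithm:
50196 = 3861·13 + 3
13 = 4·3 + 1
3 = 3·1 + 0
Back-substitute:
1 = 13 − 4·3
1 = −4·50196 + 15445·13
So 13·15445 ≡ 1 (mod 50196), hence d = 15445.

15445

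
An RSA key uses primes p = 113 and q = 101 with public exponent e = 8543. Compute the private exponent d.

607

φ(n) = (p−1)(q−1) = 112·100 = 11200.
Need d with 8543·d ≡ 1 (mod 11200). Apply the extended Euclidean algorithm:
11200 = 1·8543 + 2657
8543 = 3·2657 + 572
2657 = 4·572 + 369
572 = 1·369 + 203
369 = 1·203 + 166
203 = 1·166 + 37
166 = 4·37 + 18
37 = 2·18 + 1
18 = 18·1 + 0
Back-substitute:
1 = 37 − 2·18
1 = −2·166 + 9·37
1 = 9·203 − 11·166
1 = −11·369 + 20·203
1 = 20·572 − 31·369
1 = −31·2657 + 144·572
1 = 144·8543 − 463·2657
1 = −463·11200 + 607·8543
So 8543·607 ≡ 1 (mod 11200), hence d = 607.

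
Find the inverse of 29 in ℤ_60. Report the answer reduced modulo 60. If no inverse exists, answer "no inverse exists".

Extended Euclidean algorithm:
60 = 2·29 + 2
29 = 14·2 + 1
2 = 2·1 + 0
Since gcd(29, 60) = 1, back-substitute to write 1 as a combination:
1 = 29 − 14·2
1 = −14·60 + 29·29
So 29·29 ≡ 1 (mod 60).

29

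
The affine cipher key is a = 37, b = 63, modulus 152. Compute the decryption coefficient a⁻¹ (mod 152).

gcd(152, 37) by repeated division:
152 = 4*37 + 4
37 = 9*4 + 1
4 = 4*1 + 0
The gcd is 1. Working backward:
1 = 37 − 9·4
1 = −9·152 + 37·37
So 37·37 ≡ 1 (mod 152).

37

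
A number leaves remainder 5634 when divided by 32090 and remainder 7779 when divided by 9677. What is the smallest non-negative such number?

95858464

Write x = 5634 + 32090·k. Then 32090·k ≡ 7779 − 5634 ≡ 2145 (mod 9677).
Need 32090⁻¹ mod 9677. Extended Euclid on (9677, 3059):
9677 = 3*3059 + 500
3059 = 6*500 + 59
500 = 8*59 + 28
59 = 2*28 + 3
28 = 9*3 + 1
3 = 3*1 + 0
Back-substitute:
1 = 28 − 9·3
1 = −9·59 + 19·28
1 = 19·500 − 161·59
1 = −161·3059 + 985·500
1 = 985·9677 − 3116·3059
32090⁻¹ ≡ 6561 (mod 9677), so k ≡ 6561·2145 ≡ 2987 (mod 9677).
x = 5634 + 32090·2987 = 95858464.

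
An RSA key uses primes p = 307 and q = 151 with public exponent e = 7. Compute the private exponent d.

φ(n) = (p−1)(q−1) = 306·150 = 45900.
Need d with 7·d ≡ 1 (mod 45900). Apply the extended Euclidean algorithm:
45900 = 6557×7 + 1
7 = 7×1 + 0
Back-substitute:
1 = 45900 − 6557·7
So 7·(-6557) ≡ 1 (mod 45900), hence d ≡ -6557 ≡ 39343 (mod 45900).

39343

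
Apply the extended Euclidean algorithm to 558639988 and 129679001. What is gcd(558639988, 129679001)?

Repeated division:
558639988 = 4*129679001 + 39923984
129679001 = 3*39923984 + 9907049
39923984 = 4*9907049 + 295788
9907049 = 33*295788 + 146045
295788 = 2*146045 + 3698
146045 = 39*3698 + 1823
3698 = 2*1823 + 52
1823 = 35*52 + 3
52 = 17*3 + 1
3 = 3*1 + 0
gcd(558639988, 129679001) = 1.
Express as a combination:
1 = 52 − 17·3
1 = −17·1823 + 596·52
1 = 596·3698 − 1209·1823
1 = −1209·146045 + 47747·3698
1 = 47747·295788 − 96703·146045
1 = −96703·9907049 + 3238946·295788
1 = 3238946·39923984 − 13052487·9907049
1 = −13052487·129679001 + 42396407·39923984
1 = 42396407·558639988 − 182638115·129679001
So 1 = (42396407)·558639988 + (-182638115)·129679001.

1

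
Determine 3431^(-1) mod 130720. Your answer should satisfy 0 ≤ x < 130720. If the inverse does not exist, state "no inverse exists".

118871

gcd(130720, 3431) by repeated division:
130720 = 38·3431 + 342
3431 = 10·342 + 11
342 = 31·11 + 1
11 = 11·1 + 0
gcd = 1, so the inverse exists. Back-substitute:
1 = 342 − 31·11
1 = −31·3431 + 311·342
1 = 311·130720 − 11849·3431
So 3431·(-11849) ≡ 1 (mod 130720), and -11849 ≡ 118871 (mod 130720).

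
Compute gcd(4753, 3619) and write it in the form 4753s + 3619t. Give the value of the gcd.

7

Repeated division:
4753 = 1·3619 + 1134
3619 = 3·1134 + 217
1134 = 5·217 + 49
217 = 4·49 + 21
49 = 2·21 + 7
21 = 3·7 + 0
gcd(4753, 3619) = 7.
Express as a combination:
7 = 49 − 2·21
7 = −2·217 + 9·49
7 = 9·1134 − 47·217
7 = −47·3619 + 150·1134
7 = 150·4753 − 197·3619
So 7 = (150)·4753 + (-197)·3619.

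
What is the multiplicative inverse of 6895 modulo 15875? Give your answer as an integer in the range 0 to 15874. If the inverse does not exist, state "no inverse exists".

Compute gcd(6895, 15875):
15875 = 2·6895 + 2085
6895 = 3·2085 + 640
2085 = 3·640 + 165
640 = 3·165 + 145
165 = 1·145 + 20
145 = 7·20 + 5
20 = 4·5 + 0
gcd(6895, 15875) = 5 ≠ 1, so 6895 has no multiplicative inverse modulo 15875.

no inverse exists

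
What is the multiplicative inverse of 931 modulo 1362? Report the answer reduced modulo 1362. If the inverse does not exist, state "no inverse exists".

gcd(1362, 931) by repeated division:
1362 = 1×931 + 431
931 = 2×431 + 69
431 = 6×69 + 17
69 = 4×17 + 1
17 = 17×1 + 0
Since gcd(931, 1362) = 1, back-substitute to write 1 as a combination:
1 = 69 − 4·17
1 = −4·431 + 25·69
1 = 25·931 − 54·431
1 = −54·1362 + 79·931
So 931·79 ≡ 1 (mod 1362).

79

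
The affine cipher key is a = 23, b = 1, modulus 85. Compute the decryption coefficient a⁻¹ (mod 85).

37

Apply the Euclidean algorithm to 85 and 23:
85 = 3×23 + 16
23 = 1×16 + 7
16 = 2×7 + 2
7 = 3×2 + 1
2 = 2×1 + 0
gcd = 1, so the inverse exists. Back-substitute:
1 = 7 − 3·2
1 = −3·16 + 7·7
1 = 7·23 − 10·16
1 = −10·85 + 37·23
So 23·37 ≡ 1 (mod 85).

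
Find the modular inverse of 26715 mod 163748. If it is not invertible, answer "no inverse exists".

no inverse exists

Euclidean algorithm on 163748, 26715:
163748 = 6·26715 + 3458
26715 = 7·3458 + 2509
3458 = 1·2509 + 949
2509 = 2·949 + 611
949 = 1·611 + 338
611 = 1·338 + 273
338 = 1·273 + 65
273 = 4·65 + 13
65 = 5·13 + 0
Since gcd = 13 > 1, 26715 is not a unit mod 163748.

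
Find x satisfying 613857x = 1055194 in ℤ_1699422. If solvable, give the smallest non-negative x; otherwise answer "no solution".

gcd(613857, 1699422):
1699422 = 2·613857 + 471708
613857 = 1·471708 + 142149
471708 = 3·142149 + 45261
142149 = 3·45261 + 6366
45261 = 7·6366 + 699
6366 = 9·699 + 75
699 = 9·75 + 24
75 = 3·24 + 3
24 = 8·3 + 0
gcd = 3, but 3 ∤ 1055194, so the congruence has no solution.

no solution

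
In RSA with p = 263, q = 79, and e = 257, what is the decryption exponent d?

φ(n) = (p−1)(q−1) = 262·78 = 20436.
Need d with 257·d ≡ 1 (mod 20436). Apply the extended Euclidean algorithm:
20436 = 79×257 + 133
257 = 1×133 + 124
133 = 1×124 + 9
124 = 13×9 + 7
9 = 1×7 + 2
7 = 3×2 + 1
2 = 2×1 + 0
Back-substitute:
1 = 7 − 3·2
1 = −3·9 + 4·7
1 = 4·124 − 55·9
1 = −55·133 + 59·124
1 = 59·257 − 114·133
1 = −114·20436 + 9065·257
So 257·9065 ≡ 1 (mod 20436), hence d = 9065.

9065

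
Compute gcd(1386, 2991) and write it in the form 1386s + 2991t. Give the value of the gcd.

3

Apply Euclid's algorithm to 2991 and 1386:
2991 = 2·1386 + 219
1386 = 6·219 + 72
219 = 3·72 + 3
72 = 24·3 + 0
gcd(1386, 2991) = 3.
Express as a combination:
3 = 219 − 3·72
3 = −3·1386 + 19·219
3 = 19·2991 − 41·1386
So 3 = (19)·2991 + (-41)·1386.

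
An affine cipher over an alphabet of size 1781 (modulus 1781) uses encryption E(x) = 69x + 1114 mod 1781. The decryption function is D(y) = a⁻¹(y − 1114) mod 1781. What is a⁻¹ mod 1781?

413

gcd(1781, 69) by repeated division:
1781 = 25·69 + 56
69 = 1·56 + 13
56 = 4·13 + 4
13 = 3·4 + 1
4 = 4·1 + 0
gcd = 1, so the inverse exists. Back-substitute:
1 = 13 − 3·4
1 = −3·56 + 13·13
1 = 13·69 − 16·56
1 = −16·1781 + 413·69
So 69·413 ≡ 1 (mod 1781).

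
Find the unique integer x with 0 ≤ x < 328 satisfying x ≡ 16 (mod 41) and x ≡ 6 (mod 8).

Write x = 16 + 41·k. Then 41·k ≡ 6 − 16 ≡ 6 (mod 8).
Need 41⁻¹ mod 8. Extended Euclid on (8, 1):
8 = 8*1 + 0
41⁻¹ ≡ 1 (mod 8), so k ≡ 1·6 ≡ 6 (mod 8).
x = 16 + 41·6 = 262.

262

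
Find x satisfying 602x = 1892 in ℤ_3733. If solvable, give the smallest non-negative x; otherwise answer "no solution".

First find gcd(602, 3733):
3733 = 6*602 + 121
602 = 4*121 + 118
121 = 1*118 + 3
118 = 39*3 + 1
3 = 3*1 + 0
gcd = 1, so a unique solution mod 3733 exists.
Back-substitute for the Bézout coefficients:
1 = 118 − 39·3
1 = −39·121 + 40·118
1 = 40·602 − 199·121
1 = −199·3733 + 1234·602
So 602·(1234) ≡ 1 (mod 3733), giving 602⁻¹ ≡ 1234.
x ≡ 602⁻¹·1892 ≡ 1234·1892 ≡ 1603 (mod 3733).

1603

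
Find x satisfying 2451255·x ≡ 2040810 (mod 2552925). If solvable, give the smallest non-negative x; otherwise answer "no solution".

First find gcd(2451255, 2552925):
2552925 = 1·2451255 + 101670
2451255 = 24·101670 + 11175
101670 = 9·11175 + 1095
11175 = 10·1095 + 225
1095 = 4·225 + 195
225 = 1·195 + 30
195 = 6·30 + 15
30 = 2·15 + 0
gcd = 15 and 15 | 2040810, so solutions exist. Divide through by 15: 163417x ≡ 136054 (mod 170195).
Now find 163417⁻¹ mod 170195:
170195 = 1×163417 + 6778
163417 = 24×6778 + 745
6778 = 9×745 + 73
745 = 10×73 + 15
73 = 4×15 + 13
15 = 1×13 + 2
13 = 6×2 + 1
2 = 2×1 + 0
Back-substitute:
1 = 13 − 6·2
1 = −6·15 + 7·13
1 = 7·73 − 34·15
1 = −34·745 + 347·73
1 = 347·6778 − 3157·745
1 = −3157·163417 + 76115·6778
1 = 76115·170195 − 79272·163417
So 163417·(-79272) ≡ 1 (mod 170195), i.e. 163417⁻¹ ≡ 90923.
Then x ≡ 90923·136054 ≡ 154657 (mod 170195); the smallest non-negative solution is x = 154657.

154657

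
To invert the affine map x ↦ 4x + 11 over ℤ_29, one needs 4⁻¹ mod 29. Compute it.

22

Run Euclid on (29, 4):
29 = 7·4 + 1
4 = 4·1 + 0
Since gcd(4, 29) = 1, back-substitute to write 1 as a combination:
1 = 29 − 7·4
So 4·(-7) ≡ 1 (mod 29), and -7 ≡ 22 (mod 29).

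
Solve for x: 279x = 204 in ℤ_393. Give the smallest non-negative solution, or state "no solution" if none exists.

First find gcd(279, 393):
393 = 1×279 + 114
279 = 2×114 + 51
114 = 2×51 + 12
51 = 4×12 + 3
12 = 4×3 + 0
gcd = 3 and 3 | 204, so solutions exist. Divide through by 3: 93x ≡ 68 (mod 131).
Now find 93⁻¹ mod 131:
131 = 1·93 + 38
93 = 2·38 + 17
38 = 2·17 + 4
17 = 4·4 + 1
4 = 4·1 + 0
Back-substitute:
1 = 17 − 4·4
1 = −4·38 + 9·17
1 = 9·93 − 22·38
1 = −22·131 + 31·93
So 93⁻¹ ≡ 31 (mod 131).
Then x ≡ 31·68 ≡ 12 (mod 131); the smallest non-negative solution is x = 12.

12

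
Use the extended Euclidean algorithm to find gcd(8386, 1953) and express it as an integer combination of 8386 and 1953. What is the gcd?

Apply Euclid's algorithm to 8386 and 1953:
8386 = 4×1953 + 574
1953 = 3×574 + 231
574 = 2×231 + 112
231 = 2×112 + 7
112 = 16×7 + 0
gcd(8386, 1953) = 7.
Back-substituting:
7 = 231 − 2·112
7 = −2·574 + 5·231
7 = 5·1953 − 17·574
7 = −17·8386 + 73·1953
So 7 = (-17)·8386 + (73)·1953.

7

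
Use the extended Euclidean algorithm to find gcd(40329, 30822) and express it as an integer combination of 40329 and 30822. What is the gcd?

Euclidean algorithm:
40329 = 1×30822 + 9507
30822 = 3×9507 + 2301
9507 = 4×2301 + 303
2301 = 7×303 + 180
303 = 1×180 + 123
180 = 1×123 + 57
123 = 2×57 + 9
57 = 6×9 + 3
9 = 3×3 + 0
gcd(40329, 30822) = 3.
Back-substituting:
3 = 57 − 6·9
3 = −6·123 + 13·57
3 = 13·180 − 19·123
3 = −19·303 + 32·180
3 = 32·2301 − 243·303
3 = −243·9507 + 1004·2301
3 = 1004·30822 − 3255·9507
3 = −3255·40329 + 4259·30822
So 3 = (-3255)·40329 + (4259)·30822.

3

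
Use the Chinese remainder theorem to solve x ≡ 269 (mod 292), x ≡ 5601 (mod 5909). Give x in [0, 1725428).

549229

Write x = 269 + 292·k. Then 292·k ≡ 5601 − 269 ≡ 5332 (mod 5909).
Need 292⁻¹ mod 5909. Extended Euclid on (5909, 292):
5909 = 20*292 + 69
292 = 4*69 + 16
69 = 4*16 + 5
16 = 3*5 + 1
5 = 5*1 + 0
Back-substitute:
1 = 16 − 3·5
1 = −3·69 + 13·16
1 = 13·292 − 55·69
1 = −55·5909 + 1113·292
292⁻¹ ≡ 1113 (mod 5909), so k ≡ 1113·5332 ≡ 1880 (mod 5909).
x = 269 + 292·1880 = 549229.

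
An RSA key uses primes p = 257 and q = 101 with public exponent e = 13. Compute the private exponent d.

φ(n) = (p−1)(q−1) = 256·100 = 25600.
Need d with 13·d ≡ 1 (mod 25600). Apply the extended Euclidean algorithm:
25600 = 1969·13 + 3
13 = 4·3 + 1
3 = 3·1 + 0
Back-substitute:
1 = 13 − 4·3
1 = −4·25600 + 7877·13
So 13·7877 ≡ 1 (mod 25600), hence d = 7877.

7877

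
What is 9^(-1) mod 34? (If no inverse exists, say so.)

19

gcd(34, 9) by repeated division:
34 = 3×9 + 7
9 = 1×7 + 2
7 = 3×2 + 1
2 = 2×1 + 0
gcd = 1, so the inverse exists. Back-substitute:
1 = 7 − 3·2
1 = −3·9 + 4·7
1 = 4·34 − 15·9
So 9·(-15) ≡ 1 (mod 34), and -15 ≡ 19 (mod 34).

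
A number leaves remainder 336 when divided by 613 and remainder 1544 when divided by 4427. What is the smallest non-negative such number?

2356708

Write x = 336 + 613·k. Then 613·k ≡ 1544 − 336 ≡ 1208 (mod 4427).
Need 613⁻¹ mod 4427. Extended Euclid on (4427, 613):
4427 = 7*613 + 136
613 = 4*136 + 69
136 = 1*69 + 67
69 = 1*67 + 2
67 = 33*2 + 1
2 = 2*1 + 0
Back-substitute:
1 = 67 − 33·2
1 = −33·69 + 34·67
1 = 34·136 − 67·69
1 = −67·613 + 302·136
1 = 302·4427 − 2181·613
613⁻¹ ≡ 2246 (mod 4427), so k ≡ 2246·1208 ≡ 3844 (mod 4427).
x = 336 + 613·3844 = 2356708.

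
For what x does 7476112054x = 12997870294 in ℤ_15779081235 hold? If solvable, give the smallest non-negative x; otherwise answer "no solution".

First find gcd(7476112054, 15779081235):
15779081235 = 2·7476112054 + 826857127
7476112054 = 9·826857127 + 34397911
826857127 = 24·34397911 + 1307263
34397911 = 26·1307263 + 409073
1307263 = 3·409073 + 80044
409073 = 5·80044 + 8853
80044 = 9·8853 + 367
8853 = 24·367 + 45
367 = 8·45 + 7
45 = 6·7 + 3
7 = 2·3 + 1
3 = 3·1 + 0
gcd = 1, so a unique solution mod 15779081235 exists.
Back-substitute for the Bézout coefficients:
1 = 7 − 2·3
1 = −2·45 + 13·7
1 = 13·367 − 106·45
1 = −106·8853 + 2557·367
1 = 2557·80044 − 23119·8853
1 = −23119·409073 + 118152·80044
1 = 118152·1307263 − 377575·409073
1 = −377575·34397911 + 9935102·1307263
1 = 9935102·826857127 − 238820023·34397911
1 = −238820023·7476112054 + 2159315309·826857127
1 = 2159315309·15779081235 − 4557450641·7476112054
So 7476112054·(-4557450641) ≡ 1 (mod 15779081235), giving 7476112054⁻¹ ≡ 11221630594.
x ≡ 7476112054⁻¹·12997870294 ≡ 11221630594·12997870294 ≡ 8363532706 (mod 15779081235).

8363532706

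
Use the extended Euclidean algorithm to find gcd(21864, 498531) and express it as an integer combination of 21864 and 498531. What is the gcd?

Euclidean algorithm:
498531 = 22·21864 + 17523
21864 = 1·17523 + 4341
17523 = 4·4341 + 159
4341 = 27·159 + 48
159 = 3·48 + 15
48 = 3·15 + 3
15 = 5·3 + 0
gcd(21864, 498531) = 3.
Working backward:
3 = 48 − 3·15
3 = −3·159 + 10·48
3 = 10·4341 − 273·159
3 = −273·17523 + 1102·4341
3 = 1102·21864 − 1375·17523
3 = −1375·498531 + 31352·21864
So 3 = (-1375)·498531 + (31352)·21864.

3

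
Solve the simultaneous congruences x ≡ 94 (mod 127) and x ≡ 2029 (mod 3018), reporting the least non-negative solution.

Write x = 94 + 127·k. Then 127·k ≡ 2029 − 94 ≡ 1935 (mod 3018).
Need 127⁻¹ mod 3018. Extended Euclid on (3018, 127):
3018 = 23×127 + 97
127 = 1×97 + 30
97 = 3×30 + 7
30 = 4×7 + 2
7 = 3×2 + 1
2 = 2×1 + 0
Back-substitute:
1 = 7 − 3·2
1 = −3·30 + 13·7
1 = 13·97 − 42·30
1 = −42·127 + 55·97
1 = 55·3018 − 1307·127
127⁻¹ ≡ 1711 (mod 3018), so k ≡ 1711·1935 ≡ 39 (mod 3018).
x = 94 + 127·39 = 5047.

5047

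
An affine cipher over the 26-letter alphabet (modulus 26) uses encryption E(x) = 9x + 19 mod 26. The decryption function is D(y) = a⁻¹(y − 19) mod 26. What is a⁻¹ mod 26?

Run Euclid on (26, 9):
26 = 2·9 + 8
9 = 1·8 + 1
8 = 8·1 + 0
The gcd is 1. Working backward:
1 = 9 − 8
1 = −26 + 3·9
So 9·3 ≡ 1 (mod 26).

3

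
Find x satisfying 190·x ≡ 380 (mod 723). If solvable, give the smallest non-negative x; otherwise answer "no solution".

2

First find gcd(190, 723):
723 = 3*190 + 153
190 = 1*153 + 37
153 = 4*37 + 5
37 = 7*5 + 2
5 = 2*2 + 1
2 = 2*1 + 0
gcd = 1, so a unique solution mod 723 exists.
Back-substitute for the Bézout coefficients:
1 = 5 − 2·2
1 = −2·37 + 15·5
1 = 15·153 − 62·37
1 = −62·190 + 77·153
1 = 77·723 − 293·190
So 190·(-293) ≡ 1 (mod 723), giving 190⁻¹ ≡ 430.
x ≡ 190⁻¹·380 ≡ 430·380 ≡ 2 (mod 723).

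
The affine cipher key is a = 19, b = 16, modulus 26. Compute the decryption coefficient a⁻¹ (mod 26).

Run Euclid on (26, 19):
26 = 1*19 + 7
19 = 2*7 + 5
7 = 1*5 + 2
5 = 2*2 + 1
2 = 2*1 + 0
gcd = 1, so the inverse exists. Back-substitute:
1 = 5 − 2·2
1 = −2·7 + 3·5
1 = 3·19 − 8·7
1 = −8·26 + 11·19
So 19·11 ≡ 1 (mod 26).

11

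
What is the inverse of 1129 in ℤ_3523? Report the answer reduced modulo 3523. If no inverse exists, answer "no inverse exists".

1891

Apply the Euclidean algorithm to 3523 and 1129:
3523 = 3*1129 + 136
1129 = 8*136 + 41
136 = 3*41 + 13
41 = 3*13 + 2
13 = 6*2 + 1
2 = 2*1 + 0
Since gcd(1129, 3523) = 1, back-substitute to write 1 as a combination:
1 = 13 − 6·2
1 = −6·41 + 19·13
1 = 19·136 − 63·41
1 = −63·1129 + 523·136
1 = 523·3523 − 1632·1129
So 1129·(-1632) ≡ 1 (mod 3523), and -1632 ≡ 1891 (mod 3523).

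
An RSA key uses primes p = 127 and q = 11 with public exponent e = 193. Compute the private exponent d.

457

φ(n) = (p−1)(q−1) = 126·10 = 1260.
Need d with 193·d ≡ 1 (mod 1260). Apply the extended Euclidean algorithm:
1260 = 6*193 + 102
193 = 1*102 + 91
102 = 1*91 + 11
91 = 8*11 + 3
11 = 3*3 + 2
3 = 1*2 + 1
2 = 2*1 + 0
Back-substitute:
1 = 3 − 2
1 = −11 + 4·3
1 = 4·91 − 33·11
1 = −33·102 + 37·91
1 = 37·193 − 70·102
1 = −70·1260 + 457·193
So 193·457 ≡ 1 (mod 1260), hence d = 457.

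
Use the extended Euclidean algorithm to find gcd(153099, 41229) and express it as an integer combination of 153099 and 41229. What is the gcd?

Repeated division:
153099 = 3·41229 + 29412
41229 = 1·29412 + 11817
29412 = 2·11817 + 5778
11817 = 2·5778 + 261
5778 = 22·261 + 36
261 = 7·36 + 9
36 = 4·9 + 0
gcd(153099, 41229) = 9.
Express as a combination:
9 = 261 − 7·36
9 = −7·5778 + 155·261
9 = 155·11817 − 317·5778
9 = −317·29412 + 789·11817
9 = 789·41229 − 1106·29412
9 = −1106·153099 + 4107·41229
So 9 = (-1106)·153099 + (4107)·41229.

9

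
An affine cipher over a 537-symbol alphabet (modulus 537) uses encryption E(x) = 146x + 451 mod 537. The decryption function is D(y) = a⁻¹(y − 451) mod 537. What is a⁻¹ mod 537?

320

gcd(537, 146) by repeated division:
537 = 3*146 + 99
146 = 1*99 + 47
99 = 2*47 + 5
47 = 9*5 + 2
5 = 2*2 + 1
2 = 2*1 + 0
gcd = 1, so the inverse exists. Back-substitute:
1 = 5 − 2·2
1 = −2·47 + 19·5
1 = 19·99 − 40·47
1 = −40·146 + 59·99
1 = 59·537 − 217·146
Thus 146·(-217) ≡ 1 (mod 537); reducing, -217 mod 537 = 320.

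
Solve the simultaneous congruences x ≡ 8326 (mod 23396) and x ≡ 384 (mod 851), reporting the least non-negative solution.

Write x = 8326 + 23396·k. Then 23396·k ≡ 384 − 8326 ≡ 568 (mod 851).
Need 23396⁻¹ mod 851. Extended Euclid on (851, 419):
851 = 2*419 + 13
419 = 32*13 + 3
13 = 4*3 + 1
3 = 3*1 + 0
Back-substitute:
1 = 13 − 4·3
1 = −4·419 + 129·13
1 = 129·851 − 262·419
23396⁻¹ ≡ 589 (mod 851), so k ≡ 589·568 ≡ 109 (mod 851).
x = 8326 + 23396·109 = 2558490.

2558490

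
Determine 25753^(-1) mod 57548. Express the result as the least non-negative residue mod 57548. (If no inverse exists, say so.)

Apply the Euclidean algorithm to 57548 and 25753:
57548 = 2·25753 + 6042
25753 = 4·6042 + 1585
6042 = 3·1585 + 1287
1585 = 1·1287 + 298
1287 = 4·298 + 95
298 = 3·95 + 13
95 = 7·13 + 4
13 = 3·4 + 1
4 = 4·1 + 0
gcd = 1, so the inverse exists. Back-substitute:
1 = 13 − 3·4
1 = −3·95 + 22·13
1 = 22·298 − 69·95
1 = −69·1287 + 298·298
1 = 298·1585 − 367·1287
1 = −367·6042 + 1399·1585
1 = 1399·25753 − 5963·6042
1 = −5963·57548 + 13325·25753
So 25753·13325 ≡ 1 (mod 57548).

13325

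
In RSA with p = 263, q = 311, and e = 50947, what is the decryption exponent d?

56843

φ(n) = (p−1)(q−1) = 262·310 = 81220.
Need d with 50947·d ≡ 1 (mod 81220). Apply the extended Euclidean algorithm:
81220 = 1*50947 + 30273
50947 = 1*30273 + 20674
30273 = 1*20674 + 9599
20674 = 2*9599 + 1476
9599 = 6*1476 + 743
1476 = 1*743 + 733
743 = 1*733 + 10
733 = 73*10 + 3
10 = 3*3 + 1
3 = 3*1 + 0
Back-substitute:
1 = 10 − 3·3
1 = −3·733 + 220·10
1 = 220·743 − 223·733
1 = −223·1476 + 443·743
1 = 443·9599 − 2881·1476
1 = −2881·20674 + 6205·9599
1 = 6205·30273 − 9086·20674
1 = −9086·50947 + 15291·30273
1 = 15291·81220 − 24377·50947
So 50947·(-24377) ≡ 1 (mod 81220), hence d ≡ -24377 ≡ 56843 (mod 81220).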